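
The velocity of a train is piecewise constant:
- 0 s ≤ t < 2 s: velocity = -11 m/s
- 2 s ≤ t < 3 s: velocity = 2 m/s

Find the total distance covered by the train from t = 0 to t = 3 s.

24 m

Total distance travelled is ∫|v| dt — sum the magnitudes of each area piece.
0–2 s: |-11| × 2 = 22 m
2–3 s: |2| × 1 = 2 m
Total distance = 24 m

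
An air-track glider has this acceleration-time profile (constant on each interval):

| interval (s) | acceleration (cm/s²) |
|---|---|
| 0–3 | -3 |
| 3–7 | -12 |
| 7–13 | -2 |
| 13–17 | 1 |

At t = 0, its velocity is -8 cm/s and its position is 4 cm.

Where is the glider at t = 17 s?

-923.5 cm

On each constant-a segment, Δv = aΔt and Δx = v₀Δt + ½aΔt²; chain segment to segment.
0–3 s: v starts -8 cm/s; Δx = -8·3 + ½·-3·3² = -37.5 cm; v ends -17 cm/s.
3–7 s: v starts -17 cm/s; Δx = -17·4 + ½·-12·4² = -164 cm; v ends -65 cm/s.
7–13 s: v starts -65 cm/s; Δx = -65·6 + ½·-2·6² = -426 cm; v ends -77 cm/s.
13–17 s: v starts -77 cm/s; Δx = -77·4 + ½·1·4² = -300 cm; v ends -73 cm/s.
x(17) = 4 + Σ Δx = -923.5 cm.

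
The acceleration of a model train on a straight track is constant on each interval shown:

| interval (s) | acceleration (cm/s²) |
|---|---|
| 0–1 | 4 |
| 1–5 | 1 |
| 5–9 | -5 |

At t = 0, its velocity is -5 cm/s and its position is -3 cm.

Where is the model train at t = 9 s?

-30 cm

On each constant-a segment, Δv = aΔt and Δx = v₀Δt + ½aΔt²; chain segment to segment.
0–1 s: v starts -5 cm/s; Δx = -5·1 + ½·4·1² = -3 cm; v ends -1 cm/s.
1–5 s: v starts -1 cm/s; Δx = -1·4 + ½·1·4² = 4 cm; v ends 3 cm/s.
5–9 s: v starts 3 cm/s; Δx = 3·4 + ½·-5·4² = -28 cm; v ends -17 cm/s.
x(9) = -3 + Σ Δx = -30 cm.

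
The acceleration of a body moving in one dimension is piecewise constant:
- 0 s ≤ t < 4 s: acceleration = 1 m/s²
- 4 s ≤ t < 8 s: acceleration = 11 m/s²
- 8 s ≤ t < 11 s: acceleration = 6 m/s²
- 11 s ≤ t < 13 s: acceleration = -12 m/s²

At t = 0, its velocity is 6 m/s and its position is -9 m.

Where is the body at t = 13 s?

On each constant-a segment, Δv = aΔt and Δx = v₀Δt + ½aΔt²; chain segment to segment.
0–4 s: v starts 6 m/s; Δx = 6·4 + ½·1·4² = 32 m; v ends 10 m/s.
4–8 s: v starts 10 m/s; Δx = 10·4 + ½·11·4² = 128 m; v ends 54 m/s.
8–11 s: v starts 54 m/s; Δx = 54·3 + ½·6·3² = 189 m; v ends 72 m/s.
11–13 s: v starts 72 m/s; Δx = 72·2 + ½·-12·2² = 120 m; v ends 48 m/s.
x(13) = -9 + Σ Δx = 460 m.

460 m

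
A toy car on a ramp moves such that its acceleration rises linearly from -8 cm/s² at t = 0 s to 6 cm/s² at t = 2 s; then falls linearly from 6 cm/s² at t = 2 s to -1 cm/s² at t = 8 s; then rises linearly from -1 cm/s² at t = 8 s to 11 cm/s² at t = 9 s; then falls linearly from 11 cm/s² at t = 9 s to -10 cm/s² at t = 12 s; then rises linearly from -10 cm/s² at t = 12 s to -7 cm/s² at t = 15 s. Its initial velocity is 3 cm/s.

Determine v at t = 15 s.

-3 cm/s

Δv equals the area under the a-t graph; then v = v₀ + Δv.
0–2 s: ½(-8 + 6)(2) = -2 cm/s
2–8 s: ½(6 + -1)(6) = 15 cm/s
8–9 s: ½(-1 + 11)(1) = 5 cm/s
9–12 s: ½(11 + -10)(3) = 1.5 cm/s
12–15 s: ½(-10 + -7)(3) = -25.5 cm/s
Δv = -6 cm/s, so v(15) = 3 + (-6) = -3 cm/s.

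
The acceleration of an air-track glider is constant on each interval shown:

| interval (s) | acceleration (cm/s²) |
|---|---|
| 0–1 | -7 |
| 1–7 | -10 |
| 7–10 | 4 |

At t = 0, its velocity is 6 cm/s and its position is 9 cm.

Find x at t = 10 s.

On each constant-a segment, Δv = aΔt and Δx = v₀Δt + ½aΔt²; chain segment to segment.
0–1 s: v starts 6 cm/s; Δx = 6·1 + ½·-7·1² = 2.5 cm; v ends -1 cm/s.
1–7 s: v starts -1 cm/s; Δx = -1·6 + ½·-10·6² = -186 cm; v ends -61 cm/s.
7–10 s: v starts -61 cm/s; Δx = -61·3 + ½·4·3² = -165 cm; v ends -49 cm/s.
x(10) = 9 + Σ Δx = -339.5 cm.

-339.5 cm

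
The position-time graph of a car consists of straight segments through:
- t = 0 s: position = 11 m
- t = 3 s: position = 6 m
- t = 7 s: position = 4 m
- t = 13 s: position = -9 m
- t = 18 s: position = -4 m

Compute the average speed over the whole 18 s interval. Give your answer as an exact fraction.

25/18 m/s

Average speed = (total path length)/(elapsed time); on a piecewise-linear x-t graph the path length is Σ|Δx|.
0–3 s: |Δx| = |6 − 11| = 5 m
3–7 s: |Δx| = |4 − 6| = 2 m
7–13 s: |Δx| = |-9 − 4| = 13 m
13–18 s: |Δx| = |-4 − -9| = 5 m
Total path = 25 m; average speed = 25/18 = 25/18 m/s.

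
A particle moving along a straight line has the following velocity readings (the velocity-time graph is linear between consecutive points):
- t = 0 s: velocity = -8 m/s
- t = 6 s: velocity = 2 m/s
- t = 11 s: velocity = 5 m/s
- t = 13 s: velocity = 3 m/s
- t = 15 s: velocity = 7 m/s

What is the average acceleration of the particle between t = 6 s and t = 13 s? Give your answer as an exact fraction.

Average acceleration = Δv/Δt = (3 − 2)/(13 − 6) = 1/7 m/s².

1/7 m/s²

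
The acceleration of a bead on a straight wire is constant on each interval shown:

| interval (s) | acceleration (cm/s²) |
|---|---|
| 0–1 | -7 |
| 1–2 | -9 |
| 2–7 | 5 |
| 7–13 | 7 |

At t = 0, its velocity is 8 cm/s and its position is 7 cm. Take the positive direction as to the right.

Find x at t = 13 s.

258.5 cm

On each constant-a segment, Δv = aΔt and Δx = v₀Δt + ½aΔt²; chain segment to segment.
0–1 s: v starts 8 cm/s; Δx = 8·1 + ½·-7·1² = 4.5 cm; v ends 1 cm/s.
1–2 s: v starts 1 cm/s; Δx = 1·1 + ½·-9·1² = -3.5 cm; v ends -8 cm/s.
2–7 s: v starts -8 cm/s; Δx = -8·5 + ½·5·5² = 22.5 cm; v ends 17 cm/s.
7–13 s: v starts 17 cm/s; Δx = 17·6 + ½·7·6² = 228 cm; v ends 59 cm/s.
x(13) = 7 + Σ Δx = 258.5 cm.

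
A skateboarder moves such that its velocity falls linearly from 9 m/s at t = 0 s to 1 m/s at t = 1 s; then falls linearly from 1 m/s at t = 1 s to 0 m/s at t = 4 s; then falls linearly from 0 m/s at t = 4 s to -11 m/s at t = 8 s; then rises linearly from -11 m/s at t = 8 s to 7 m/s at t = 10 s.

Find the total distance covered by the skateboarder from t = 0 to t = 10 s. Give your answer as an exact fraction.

Total distance travelled is ∫|v| dt — sum the magnitudes of each area piece.
0–1 s: |½(9 + 1)(1)| = 5 m
1–4 s: |½(1 + 0)(3)| = 1.5 m
4–8 s: |½(0 + -11)(4)| = 22 m
8–10 s: v = 0 at t = 83/9 s; triangle areas 121/18 + 49/18 = 85/9 m
Total distance = 683/18 m

683/18 m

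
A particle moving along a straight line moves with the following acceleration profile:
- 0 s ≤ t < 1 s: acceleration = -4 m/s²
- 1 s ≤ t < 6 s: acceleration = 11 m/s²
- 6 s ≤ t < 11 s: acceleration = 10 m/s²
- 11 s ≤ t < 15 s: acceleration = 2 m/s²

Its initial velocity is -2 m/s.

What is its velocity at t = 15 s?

Δv equals the area under the a-t graph; then v = v₀ + Δv.
0–1 s: -4 × 1 = -4 m/s
1–6 s: 11 × 5 = 55 m/s
6–11 s: 10 × 5 = 50 m/s
11–15 s: 2 × 4 = 8 m/s
Δv = 109 m/s, so v(15) = -2 + (109) = 107 m/s.

107 m/s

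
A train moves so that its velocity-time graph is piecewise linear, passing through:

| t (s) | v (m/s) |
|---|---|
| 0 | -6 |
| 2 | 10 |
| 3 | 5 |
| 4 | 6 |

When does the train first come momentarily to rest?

t = 0.75 s

v changes sign on 0–2 s (from -6 to 10); the graph is linear there, so v = 0 at t = 0 + (6)·(2 − 0)/(10 − -6) = 0.75 s.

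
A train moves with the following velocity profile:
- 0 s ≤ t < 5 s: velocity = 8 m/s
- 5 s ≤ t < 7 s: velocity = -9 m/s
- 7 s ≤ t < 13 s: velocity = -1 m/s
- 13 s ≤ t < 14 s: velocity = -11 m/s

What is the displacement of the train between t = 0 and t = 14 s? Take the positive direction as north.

5 m

Displacement is the signed area under the v-t curve.
0–5 s: 8 × 5 = 40 m
5–7 s: -9 × 2 = -18 m
7–13 s: -1 × 6 = -6 m
13–14 s: -11 × 1 = -11 m
Net displacement = 5 m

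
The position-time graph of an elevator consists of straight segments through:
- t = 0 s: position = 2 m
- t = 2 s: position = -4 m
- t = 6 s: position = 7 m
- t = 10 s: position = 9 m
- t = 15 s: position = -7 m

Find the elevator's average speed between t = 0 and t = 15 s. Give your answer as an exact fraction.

Average speed = (total path length)/(elapsed time); on a piecewise-linear x-t graph the path length is Σ|Δx|.
0–2 s: |Δx| = |-4 − 2| = 6 m
2–6 s: |Δx| = |7 − -4| = 11 m
6–10 s: |Δx| = |9 − 7| = 2 m
10–15 s: |Δx| = |-7 − 9| = 16 m
Total path = 35 m; average speed = 35/15 = 7/3 m/s.

7/3 m/s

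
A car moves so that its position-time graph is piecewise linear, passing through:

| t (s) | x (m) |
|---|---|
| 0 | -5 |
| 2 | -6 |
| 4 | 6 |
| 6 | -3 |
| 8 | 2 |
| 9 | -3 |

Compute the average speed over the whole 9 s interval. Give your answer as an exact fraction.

Average speed = (total path length)/(elapsed time); on a piecewise-linear x-t graph the path length is Σ|Δx|.
0–2 s: |Δx| = |-6 − -5| = 1 m
2–4 s: |Δx| = |6 − -6| = 12 m
4–6 s: |Δx| = |-3 − 6| = 9 m
6–8 s: |Δx| = |2 − -3| = 5 m
8–9 s: |Δx| = |-3 − 2| = 5 m
Total path = 32 m; average speed = 32/9 = 32/9 m/s.

32/9 m/s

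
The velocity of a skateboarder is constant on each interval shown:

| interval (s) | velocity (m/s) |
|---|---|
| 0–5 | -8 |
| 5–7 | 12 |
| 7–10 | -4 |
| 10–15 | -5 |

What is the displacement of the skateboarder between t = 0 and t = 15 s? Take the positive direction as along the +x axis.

Net displacement equals the area under the velocity-time graph (areas below the axis count negative).
0–5 s: -8 × 5 = -40 m
5–7 s: 12 × 2 = 24 m
7–10 s: -4 × 3 = -12 m
10–15 s: -5 × 5 = -25 m
Net displacement = -53 m

-53 m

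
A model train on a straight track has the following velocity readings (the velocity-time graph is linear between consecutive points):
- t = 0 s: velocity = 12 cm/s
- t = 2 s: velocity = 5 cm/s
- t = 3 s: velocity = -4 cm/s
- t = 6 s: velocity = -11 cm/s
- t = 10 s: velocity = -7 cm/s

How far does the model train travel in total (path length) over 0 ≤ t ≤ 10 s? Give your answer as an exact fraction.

Distance (not displacement) is the total path length: add the absolute areas under v-t.
0–2 s: |½(12 + 5)(2)| = 17 cm
2–3 s: v = 0 at t = 23/9 s; triangle areas 25/18 + 8/9 = 41/18 cm
3–6 s: |½(-4 + -11)(3)| = 22.5 cm
6–10 s: |½(-11 + -7)(4)| = 36 cm
Total distance = 700/9 cm

700/9 cm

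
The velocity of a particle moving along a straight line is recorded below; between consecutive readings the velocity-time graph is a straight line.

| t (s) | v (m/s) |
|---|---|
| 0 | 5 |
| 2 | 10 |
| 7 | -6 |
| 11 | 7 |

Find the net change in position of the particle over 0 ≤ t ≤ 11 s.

Net displacement equals the area under the velocity-time graph (areas below the axis count negative).
0–2 s: ½(5 + 10)(2) = 15 m
2–7 s: ½(10 + -6)(5) = 10 m
7–11 s: ½(-6 + 7)(4) = 2 m
Net displacement = 27 m

27 m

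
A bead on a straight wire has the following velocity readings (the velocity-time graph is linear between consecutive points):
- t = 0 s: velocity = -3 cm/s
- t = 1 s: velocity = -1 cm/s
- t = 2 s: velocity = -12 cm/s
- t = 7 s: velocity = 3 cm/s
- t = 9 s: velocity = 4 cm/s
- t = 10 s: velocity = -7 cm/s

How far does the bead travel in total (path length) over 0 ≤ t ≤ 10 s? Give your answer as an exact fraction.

967/22 cm

Total distance travelled is ∫|v| dt — sum the magnitudes of each area piece.
0–1 s: |½(-3 + -1)(1)| = 2 cm
1–2 s: |½(-1 + -12)(1)| = 6.5 cm
2–7 s: v = 0 at t = 6 s; triangle areas 24 + 1.5 = 25.5 cm
7–9 s: |½(3 + 4)(2)| = 7 cm
9–10 s: v = 0 at t = 103/11 s; triangle areas 8/11 + 49/22 = 65/22 cm
Total distance = 967/22 cm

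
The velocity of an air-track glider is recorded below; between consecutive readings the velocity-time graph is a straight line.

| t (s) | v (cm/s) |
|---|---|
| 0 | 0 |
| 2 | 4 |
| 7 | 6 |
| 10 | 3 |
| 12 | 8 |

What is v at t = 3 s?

4.4 cm/s

On 2–7 s the graph is linear from 4 to 6 cm/s: v(3) = 4 + (6 − 4)·(3 − 2)/(7 − 2) = 4.4 cm/s.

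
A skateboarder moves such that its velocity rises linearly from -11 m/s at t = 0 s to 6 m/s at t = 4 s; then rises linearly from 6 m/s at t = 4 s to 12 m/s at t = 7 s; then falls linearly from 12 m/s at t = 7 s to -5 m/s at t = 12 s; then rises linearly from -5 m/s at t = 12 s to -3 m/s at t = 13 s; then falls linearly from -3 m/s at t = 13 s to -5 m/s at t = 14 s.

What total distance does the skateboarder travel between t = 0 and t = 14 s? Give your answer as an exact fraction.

2663/34 m

Distance (not displacement) is the total path length: add the absolute areas under v-t.
0–4 s: v = 0 at t = 44/17 s; triangle areas 242/17 + 72/17 = 314/17 m
4–7 s: |½(6 + 12)(3)| = 27 m
7–12 s: v = 0 at t = 179/17 s; triangle areas 360/17 + 125/34 = 845/34 m
12–13 s: |½(-5 + -3)(1)| = 4 m
13–14 s: |½(-3 + -5)(1)| = 4 m
Total distance = 2663/34 m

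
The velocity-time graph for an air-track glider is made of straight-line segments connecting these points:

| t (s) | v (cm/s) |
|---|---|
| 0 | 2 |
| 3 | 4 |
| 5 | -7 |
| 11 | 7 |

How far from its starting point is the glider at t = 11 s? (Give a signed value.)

6 cm

Displacement is the signed area under the v-t curve.
0–3 s: ½(2 + 4)(3) = 9 cm
3–5 s: ½(4 + -7)(2) = -3 cm
5–11 s: ½(-7 + 7)(6) = 0 cm
Net displacement = 6 cm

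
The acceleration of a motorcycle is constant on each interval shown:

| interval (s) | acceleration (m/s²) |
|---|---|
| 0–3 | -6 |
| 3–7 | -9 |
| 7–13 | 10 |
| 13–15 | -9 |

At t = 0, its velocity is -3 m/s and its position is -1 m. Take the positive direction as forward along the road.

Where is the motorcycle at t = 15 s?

On each constant-a segment, Δv = aΔt and Δx = v₀Δt + ½aΔt²; chain segment to segment.
0–3 s: v starts -3 m/s; Δx = -3·3 + ½·-6·3² = -36 m; v ends -21 m/s.
3–7 s: v starts -21 m/s; Δx = -21·4 + ½·-9·4² = -156 m; v ends -57 m/s.
7–13 s: v starts -57 m/s; Δx = -57·6 + ½·10·6² = -162 m; v ends 3 m/s.
13–15 s: v starts 3 m/s; Δx = 3·2 + ½·-9·2² = -12 m; v ends -15 m/s.
x(15) = -1 + Σ Δx = -367 m.

-367 m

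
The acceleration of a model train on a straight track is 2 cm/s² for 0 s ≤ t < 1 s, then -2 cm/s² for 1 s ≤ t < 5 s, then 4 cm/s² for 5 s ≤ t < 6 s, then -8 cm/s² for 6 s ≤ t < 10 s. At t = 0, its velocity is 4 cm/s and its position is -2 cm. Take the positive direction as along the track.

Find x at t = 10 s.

On each constant-a segment, Δv = aΔt and Δx = v₀Δt + ½aΔt²; chain segment to segment.
0–1 s: v starts 4 cm/s; Δx = 4·1 + ½·2·1² = 5 cm; v ends 6 cm/s.
1–5 s: v starts 6 cm/s; Δx = 6·4 + ½·-2·4² = 8 cm; v ends -2 cm/s.
5–6 s: v starts -2 cm/s; Δx = -2·1 + ½·4·1² = 0 cm; v ends 2 cm/s.
6–10 s: v starts 2 cm/s; Δx = 2·4 + ½·-8·4² = -56 cm; v ends -30 cm/s.
x(10) = -2 + Σ Δx = -45 cm.

-45 cm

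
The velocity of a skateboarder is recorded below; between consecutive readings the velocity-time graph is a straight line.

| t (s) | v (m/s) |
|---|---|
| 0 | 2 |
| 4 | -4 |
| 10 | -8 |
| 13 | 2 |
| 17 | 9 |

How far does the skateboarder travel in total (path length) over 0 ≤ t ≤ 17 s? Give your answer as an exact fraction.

1123/15 m

Distance (not displacement) is the total path length: add the absolute areas under v-t.
0–4 s: v = 0 at t = 4/3 s; triangle areas 4/3 + 16/3 = 20/3 m
4–10 s: |½(-4 + -8)(6)| = 36 m
10–13 s: v = 0 at t = 12.4 s; triangle areas 9.6 + 0.6 = 10.2 m
13–17 s: |½(2 + 9)(4)| = 22 m
Total distance = 1123/15 m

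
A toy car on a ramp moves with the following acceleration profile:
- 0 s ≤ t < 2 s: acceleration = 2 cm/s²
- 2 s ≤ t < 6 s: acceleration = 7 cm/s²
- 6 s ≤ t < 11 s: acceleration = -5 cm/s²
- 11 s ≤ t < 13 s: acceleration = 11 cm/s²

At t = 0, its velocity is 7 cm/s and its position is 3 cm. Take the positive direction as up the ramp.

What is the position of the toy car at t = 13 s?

On each constant-a segment, Δv = aΔt and Δx = v₀Δt + ½aΔt²; chain segment to segment.
0–2 s: v starts 7 cm/s; Δx = 7·2 + ½·2·2² = 18 cm; v ends 11 cm/s.
2–6 s: v starts 11 cm/s; Δx = 11·4 + ½·7·4² = 100 cm; v ends 39 cm/s.
6–11 s: v starts 39 cm/s; Δx = 39·5 + ½·-5·5² = 132.5 cm; v ends 14 cm/s.
11–13 s: v starts 14 cm/s; Δx = 14·2 + ½·11·2² = 50 cm; v ends 36 cm/s.
x(13) = 3 + Σ Δx = 303.5 cm.

303.5 cm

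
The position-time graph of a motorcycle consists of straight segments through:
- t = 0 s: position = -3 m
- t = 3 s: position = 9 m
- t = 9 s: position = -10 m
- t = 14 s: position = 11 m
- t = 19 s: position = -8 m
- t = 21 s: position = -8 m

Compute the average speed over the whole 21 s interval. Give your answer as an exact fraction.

Average speed = (total path length)/(elapsed time); on a piecewise-linear x-t graph the path length is Σ|Δx|.
0–3 s: |Δx| = |9 − -3| = 12 m
3–9 s: |Δx| = |-10 − 9| = 19 m
9–14 s: |Δx| = |11 − -10| = 21 m
14–19 s: |Δx| = |-8 − 11| = 19 m
19–21 s: |Δx| = |-8 − -8| = 0 m
Total path = 71 m; average speed = 71/21 = 71/21 m/s.

71/21 m/s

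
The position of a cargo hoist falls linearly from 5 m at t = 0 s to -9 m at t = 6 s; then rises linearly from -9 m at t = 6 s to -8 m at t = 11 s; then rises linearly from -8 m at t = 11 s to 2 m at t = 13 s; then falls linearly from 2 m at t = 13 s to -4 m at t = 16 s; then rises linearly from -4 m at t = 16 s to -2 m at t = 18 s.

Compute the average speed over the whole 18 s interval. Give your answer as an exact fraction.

Average speed = (total path length)/(elapsed time); on a piecewise-linear x-t graph the path length is Σ|Δx|.
0–6 s: |Δx| = |-9 − 5| = 14 m
6–11 s: |Δx| = |-8 − -9| = 1 m
11–13 s: |Δx| = |2 − -8| = 10 m
13–16 s: |Δx| = |-4 − 2| = 6 m
16–18 s: |Δx| = |-2 − -4| = 2 m
Total path = 33 m; average speed = 33/18 = 11/6 m/s.

11/6 m/s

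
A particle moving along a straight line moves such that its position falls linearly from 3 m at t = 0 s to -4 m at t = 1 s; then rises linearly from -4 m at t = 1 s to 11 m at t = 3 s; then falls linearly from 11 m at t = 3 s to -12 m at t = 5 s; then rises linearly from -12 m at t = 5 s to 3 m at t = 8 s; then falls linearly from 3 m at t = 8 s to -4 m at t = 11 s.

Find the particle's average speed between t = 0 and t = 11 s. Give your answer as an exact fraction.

67/11 m/s

Average speed = (total path length)/(elapsed time); on a piecewise-linear x-t graph the path length is Σ|Δx|.
0–1 s: |Δx| = |-4 − 3| = 7 m
1–3 s: |Δx| = |11 − -4| = 15 m
3–5 s: |Δx| = |-12 − 11| = 23 m
5–8 s: |Δx| = |3 − -12| = 15 m
8–11 s: |Δx| = |-4 − 3| = 7 m
Total path = 67 m; average speed = 67/11 = 67/11 m/s.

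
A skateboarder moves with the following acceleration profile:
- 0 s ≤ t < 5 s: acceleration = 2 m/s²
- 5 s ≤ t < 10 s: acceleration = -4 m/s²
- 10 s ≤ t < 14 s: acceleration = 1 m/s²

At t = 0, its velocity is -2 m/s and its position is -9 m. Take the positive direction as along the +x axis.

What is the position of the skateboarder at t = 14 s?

-44 m

On each constant-a segment, Δv = aΔt and Δx = v₀Δt + ½aΔt²; chain segment to segment.
0–5 s: v starts -2 m/s; Δx = -2·5 + ½·2·5² = 15 m; v ends 8 m/s.
5–10 s: v starts 8 m/s; Δx = 8·5 + ½·-4·5² = -10 m; v ends -12 m/s.
10–14 s: v starts -12 m/s; Δx = -12·4 + ½·1·4² = -40 m; v ends -8 m/s.
x(14) = -9 + Σ Δx = -44 m.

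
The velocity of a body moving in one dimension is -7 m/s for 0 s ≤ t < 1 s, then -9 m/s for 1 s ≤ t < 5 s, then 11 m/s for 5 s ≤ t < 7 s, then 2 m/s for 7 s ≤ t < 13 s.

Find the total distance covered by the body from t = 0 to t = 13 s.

77 m

Distance (not displacement) is the total path length: add the absolute areas under v-t.
0–1 s: |-7| × 1 = 7 m
1–5 s: |-9| × 4 = 36 m
5–7 s: |11| × 2 = 22 m
7–13 s: |2| × 6 = 12 m
Total distance = 77 m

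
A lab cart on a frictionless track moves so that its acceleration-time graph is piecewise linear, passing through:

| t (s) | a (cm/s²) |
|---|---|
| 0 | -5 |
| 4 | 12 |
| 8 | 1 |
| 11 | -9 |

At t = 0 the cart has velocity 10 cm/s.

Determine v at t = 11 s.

38 cm/s

Δv equals the area under the a-t graph; then v = v₀ + Δv.
0–4 s: ½(-5 + 12)(4) = 14 cm/s
4–8 s: ½(12 + 1)(4) = 26 cm/s
8–11 s: ½(1 + -9)(3) = -12 cm/s
Δv = 28 cm/s, so v(11) = 10 + (28) = 38 cm/s.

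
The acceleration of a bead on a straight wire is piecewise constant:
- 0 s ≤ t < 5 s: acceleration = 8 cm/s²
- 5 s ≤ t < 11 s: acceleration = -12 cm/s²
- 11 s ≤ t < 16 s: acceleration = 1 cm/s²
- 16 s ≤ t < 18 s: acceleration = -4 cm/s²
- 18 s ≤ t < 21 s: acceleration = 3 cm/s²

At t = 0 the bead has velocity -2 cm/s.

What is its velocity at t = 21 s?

-28 cm/s

Δv equals the area under the a-t graph; then v = v₀ + Δv.
0–5 s: 8 × 5 = 40 cm/s
5–11 s: -12 × 6 = -72 cm/s
11–16 s: 1 × 5 = 5 cm/s
16–18 s: -4 × 2 = -8 cm/s
18–21 s: 3 × 3 = 9 cm/s
Δv = -26 cm/s, so v(21) = -2 + (-26) = -28 cm/s.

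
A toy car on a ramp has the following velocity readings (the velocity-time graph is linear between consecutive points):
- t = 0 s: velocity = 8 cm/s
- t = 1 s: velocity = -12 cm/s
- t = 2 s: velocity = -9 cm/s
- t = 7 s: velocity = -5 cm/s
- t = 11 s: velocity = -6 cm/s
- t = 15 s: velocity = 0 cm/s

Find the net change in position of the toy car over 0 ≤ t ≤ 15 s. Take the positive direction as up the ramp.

-81.5 cm

Net displacement equals the area under the velocity-time graph (areas below the axis count negative).
0–1 s: ½(8 + -12)(1) = -2 cm
1–2 s: ½(-12 + -9)(1) = -10.5 cm
2–7 s: ½(-9 + -5)(5) = -35 cm
7–11 s: ½(-5 + -6)(4) = -22 cm
11–15 s: ½(-6 + 0)(4) = -12 cm
Net displacement = -81.5 cm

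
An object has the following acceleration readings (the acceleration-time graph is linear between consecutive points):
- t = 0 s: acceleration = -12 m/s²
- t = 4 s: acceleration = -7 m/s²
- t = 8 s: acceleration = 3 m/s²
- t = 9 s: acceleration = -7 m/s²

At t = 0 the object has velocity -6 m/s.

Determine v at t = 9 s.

-54 m/s

Δv equals the area under the a-t graph; then v = v₀ + Δv.
0–4 s: ½(-12 + -7)(4) = -38 m/s
4–8 s: ½(-7 + 3)(4) = -8 m/s
8–9 s: ½(3 + -7)(1) = -2 m/s
Δv = -48 m/s, so v(9) = -6 + (-48) = -54 m/s.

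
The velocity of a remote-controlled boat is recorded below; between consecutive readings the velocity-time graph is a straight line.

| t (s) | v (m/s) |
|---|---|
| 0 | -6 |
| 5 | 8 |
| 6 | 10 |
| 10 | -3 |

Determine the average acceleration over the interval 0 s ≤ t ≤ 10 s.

Average acceleration = Δv/Δt = (-3 − -6)/(10 − 0) = 0.3 m/s².

0.3 m/s²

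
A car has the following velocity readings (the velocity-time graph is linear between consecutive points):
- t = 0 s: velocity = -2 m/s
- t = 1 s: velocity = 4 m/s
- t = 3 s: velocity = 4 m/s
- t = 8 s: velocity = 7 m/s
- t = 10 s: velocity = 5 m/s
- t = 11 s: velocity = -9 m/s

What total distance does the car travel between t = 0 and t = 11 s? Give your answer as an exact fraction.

Total distance travelled is ∫|v| dt — sum the magnitudes of each area piece.
0–1 s: v = 0 at t = 1/3 s; triangle areas 1/3 + 4/3 = 5/3 m
1–3 s: |4| × 2 = 8 m
3–8 s: |½(4 + 7)(5)| = 27.5 m
8–10 s: |½(7 + 5)(2)| = 12 m
10–11 s: v = 0 at t = 145/14 s; triangle areas 25/28 + 81/28 = 53/14 m
Total distance = 1112/21 m

1112/21 m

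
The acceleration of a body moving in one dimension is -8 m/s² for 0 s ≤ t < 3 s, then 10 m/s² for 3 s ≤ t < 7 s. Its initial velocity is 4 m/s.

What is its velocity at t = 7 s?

Δv equals the area under the a-t graph; then v = v₀ + Δv.
0–3 s: -8 × 3 = -24 m/s
3–7 s: 10 × 4 = 40 m/s
Δv = 16 m/s, so v(7) = 4 + (16) = 20 m/s.

20 m/s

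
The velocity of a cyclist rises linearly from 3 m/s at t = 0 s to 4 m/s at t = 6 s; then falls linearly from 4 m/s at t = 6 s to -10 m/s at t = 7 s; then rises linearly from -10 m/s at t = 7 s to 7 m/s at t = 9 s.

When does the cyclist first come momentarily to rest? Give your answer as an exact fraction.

v changes sign on 6–7 s (from 4 to -10); the graph is linear there, so v = 0 at t = 6 + (-4)·(7 − 6)/(-10 − 4) = 44/7 s.

t = 44/7 s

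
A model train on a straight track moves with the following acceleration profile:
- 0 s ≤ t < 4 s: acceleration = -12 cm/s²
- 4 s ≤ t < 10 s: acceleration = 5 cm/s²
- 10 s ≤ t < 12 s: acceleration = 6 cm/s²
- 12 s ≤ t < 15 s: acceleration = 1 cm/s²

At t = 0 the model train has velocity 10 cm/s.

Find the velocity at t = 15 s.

Δv equals the area under the a-t graph; then v = v₀ + Δv.
0–4 s: -12 × 4 = -48 cm/s
4–10 s: 5 × 6 = 30 cm/s
10–12 s: 6 × 2 = 12 cm/s
12–15 s: 1 × 3 = 3 cm/s
Δv = -3 cm/s, so v(15) = 10 + (-3) = 7 cm/s.

7 cm/s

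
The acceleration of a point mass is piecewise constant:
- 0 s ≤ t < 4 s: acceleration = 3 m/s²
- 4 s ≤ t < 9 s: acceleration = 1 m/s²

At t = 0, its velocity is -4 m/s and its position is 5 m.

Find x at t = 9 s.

On each constant-a segment, Δv = aΔt and Δx = v₀Δt + ½aΔt²; chain segment to segment.
0–4 s: v starts -4 m/s; Δx = -4·4 + ½·3·4² = 8 m; v ends 8 m/s.
4–9 s: v starts 8 m/s; Δx = 8·5 + ½·1·5² = 52.5 m; v ends 13 m/s.
x(9) = 5 + Σ Δx = 65.5 m.

65.5 m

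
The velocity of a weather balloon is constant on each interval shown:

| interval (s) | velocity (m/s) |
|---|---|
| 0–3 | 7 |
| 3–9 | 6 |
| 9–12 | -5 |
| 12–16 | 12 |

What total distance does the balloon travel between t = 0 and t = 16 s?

Total distance travelled is ∫|v| dt — sum the magnitudes of each area piece.
0–3 s: |7| × 3 = 21 m
3–9 s: |6| × 6 = 36 m
9–12 s: |-5| × 3 = 15 m
12–16 s: |12| × 4 = 48 m
Total distance = 120 m

120 m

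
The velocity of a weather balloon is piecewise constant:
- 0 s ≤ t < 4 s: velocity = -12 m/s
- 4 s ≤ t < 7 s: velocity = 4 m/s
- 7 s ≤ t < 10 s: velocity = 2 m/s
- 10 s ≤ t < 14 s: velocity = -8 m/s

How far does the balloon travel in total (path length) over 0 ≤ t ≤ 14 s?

98 m

Distance (not displacement) is the total path length: add the absolute areas under v-t.
0–4 s: |-12| × 4 = 48 m
4–7 s: |4| × 3 = 12 m
7–10 s: |2| × 3 = 6 m
10–14 s: |-8| × 4 = 32 m
Total distance = 98 m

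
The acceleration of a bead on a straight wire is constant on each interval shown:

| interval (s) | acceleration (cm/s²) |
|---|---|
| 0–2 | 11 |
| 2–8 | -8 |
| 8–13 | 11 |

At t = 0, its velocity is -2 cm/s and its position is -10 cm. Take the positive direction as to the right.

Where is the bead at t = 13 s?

On each constant-a segment, Δv = aΔt and Δx = v₀Δt + ½aΔt²; chain segment to segment.
0–2 s: v starts -2 cm/s; Δx = -2·2 + ½·11·2² = 18 cm; v ends 20 cm/s.
2–8 s: v starts 20 cm/s; Δx = 20·6 + ½·-8·6² = -24 cm; v ends -28 cm/s.
8–13 s: v starts -28 cm/s; Δx = -28·5 + ½·11·5² = -2.5 cm; v ends 27 cm/s.
x(13) = -10 + Σ Δx = -18.5 cm.

-18.5 cm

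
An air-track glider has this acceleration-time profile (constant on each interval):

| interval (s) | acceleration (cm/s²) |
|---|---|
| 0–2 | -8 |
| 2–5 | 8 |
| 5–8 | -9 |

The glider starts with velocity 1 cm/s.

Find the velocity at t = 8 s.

Δv equals the area under the a-t graph; then v = v₀ + Δv.
0–2 s: -8 × 2 = -16 cm/s
2–5 s: 8 × 3 = 24 cm/s
5–8 s: -9 × 3 = -27 cm/s
Δv = -19 cm/s, so v(8) = 1 + (-19) = -18 cm/s.

-18 cm/s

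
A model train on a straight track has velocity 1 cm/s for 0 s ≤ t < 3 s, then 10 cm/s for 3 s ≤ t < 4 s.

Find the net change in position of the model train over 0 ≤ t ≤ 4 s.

13 cm

Net displacement equals the area under the velocity-time graph (areas below the axis count negative).
0–3 s: 1 × 3 = 3 cm
3–4 s: 10 × 1 = 10 cm
Net displacement = 13 cm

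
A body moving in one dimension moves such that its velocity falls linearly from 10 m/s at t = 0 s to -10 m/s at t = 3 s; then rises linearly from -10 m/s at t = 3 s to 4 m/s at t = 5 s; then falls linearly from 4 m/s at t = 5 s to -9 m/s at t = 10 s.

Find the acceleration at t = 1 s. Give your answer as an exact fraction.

Acceleration is the slope of the v-t graph on 0–3 s: (-10 − 10)/(3 − 0) = -20/3 m/s².

-20/3 m/s²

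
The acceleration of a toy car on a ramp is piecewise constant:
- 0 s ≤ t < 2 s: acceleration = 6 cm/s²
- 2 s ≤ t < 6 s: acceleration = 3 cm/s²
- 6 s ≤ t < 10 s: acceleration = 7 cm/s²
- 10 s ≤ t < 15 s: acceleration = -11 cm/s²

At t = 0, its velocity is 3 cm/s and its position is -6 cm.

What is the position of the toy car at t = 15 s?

397.5 cm

On each constant-a segment, Δv = aΔt and Δx = v₀Δt + ½aΔt²; chain segment to segment.
0–2 s: v starts 3 cm/s; Δx = 3·2 + ½·6·2² = 18 cm; v ends 15 cm/s.
2–6 s: v starts 15 cm/s; Δx = 15·4 + ½·3·4² = 84 cm; v ends 27 cm/s.
6–10 s: v starts 27 cm/s; Δx = 27·4 + ½·7·4² = 164 cm; v ends 55 cm/s.
10–15 s: v starts 55 cm/s; Δx = 55·5 + ½·-11·5² = 137.5 cm; v ends 0 cm/s.
x(15) = -6 + Σ Δx = 397.5 cm.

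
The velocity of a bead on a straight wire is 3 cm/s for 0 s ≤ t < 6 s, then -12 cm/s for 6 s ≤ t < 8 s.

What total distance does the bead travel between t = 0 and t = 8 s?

Total distance travelled is ∫|v| dt — sum the magnitudes of each area piece.
0–6 s: |3| × 6 = 18 cm
6–8 s: |-12| × 2 = 24 cm
Total distance = 42 cm

42 cm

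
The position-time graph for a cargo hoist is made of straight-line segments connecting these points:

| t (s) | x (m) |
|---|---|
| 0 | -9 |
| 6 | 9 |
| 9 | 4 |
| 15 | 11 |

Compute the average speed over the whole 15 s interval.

2 m/s

Average speed = (total path length)/(elapsed time); on a piecewise-linear x-t graph the path length is Σ|Δx|.
0–6 s: |Δx| = |9 − -9| = 18 m
6–9 s: |Δx| = |4 − 9| = 5 m
9–15 s: |Δx| = |11 − 4| = 7 m
Total path = 30 m; average speed = 30/15 = 2 m/s.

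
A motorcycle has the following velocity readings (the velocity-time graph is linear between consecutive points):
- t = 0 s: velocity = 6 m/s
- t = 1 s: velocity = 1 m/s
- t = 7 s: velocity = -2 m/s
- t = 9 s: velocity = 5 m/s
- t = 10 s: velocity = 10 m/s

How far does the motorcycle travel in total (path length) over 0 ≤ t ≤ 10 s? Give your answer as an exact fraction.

Total distance travelled is ∫|v| dt — sum the magnitudes of each area piece.
0–1 s: |½(6 + 1)(1)| = 3.5 m
1–7 s: v = 0 at t = 3 s; triangle areas 1 + 4 = 5 m
7–9 s: v = 0 at t = 53/7 s; triangle areas 4/7 + 25/7 = 29/7 m
9–10 s: |½(5 + 10)(1)| = 7.5 m
Total distance = 141/7 m

141/7 m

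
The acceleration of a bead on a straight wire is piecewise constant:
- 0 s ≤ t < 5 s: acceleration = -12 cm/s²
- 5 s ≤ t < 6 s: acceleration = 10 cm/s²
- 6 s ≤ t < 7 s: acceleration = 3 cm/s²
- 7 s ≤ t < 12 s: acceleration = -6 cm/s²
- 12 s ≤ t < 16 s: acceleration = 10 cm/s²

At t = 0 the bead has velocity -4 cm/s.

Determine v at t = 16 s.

Δv equals the area under the a-t graph; then v = v₀ + Δv.
0–5 s: -12 × 5 = -60 cm/s
5–6 s: 10 × 1 = 10 cm/s
6–7 s: 3 × 1 = 3 cm/s
7–12 s: -6 × 5 = -30 cm/s
12–16 s: 10 × 4 = 40 cm/s
Δv = -37 cm/s, so v(16) = -4 + (-37) = -41 cm/s.

-41 cm/s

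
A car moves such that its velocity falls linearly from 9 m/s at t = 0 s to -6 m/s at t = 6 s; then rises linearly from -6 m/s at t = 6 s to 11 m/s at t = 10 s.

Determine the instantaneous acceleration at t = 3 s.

Acceleration is the slope of the v-t graph on 0–6 s: (-6 − 9)/(6 − 0) = -2.5 m/s².

-2.5 m/s²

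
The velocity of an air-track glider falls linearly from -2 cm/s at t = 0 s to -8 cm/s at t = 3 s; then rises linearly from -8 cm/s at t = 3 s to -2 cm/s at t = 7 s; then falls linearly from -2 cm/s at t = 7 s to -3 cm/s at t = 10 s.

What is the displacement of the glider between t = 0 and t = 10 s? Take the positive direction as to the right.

Net displacement equals the area under the velocity-time graph (areas below the axis count negative).
0–3 s: ½(-2 + -8)(3) = -15 cm
3–7 s: ½(-8 + -2)(4) = -20 cm
7–10 s: ½(-2 + -3)(3) = -7.5 cm
Net displacement = -42.5 cm

-42.5 cm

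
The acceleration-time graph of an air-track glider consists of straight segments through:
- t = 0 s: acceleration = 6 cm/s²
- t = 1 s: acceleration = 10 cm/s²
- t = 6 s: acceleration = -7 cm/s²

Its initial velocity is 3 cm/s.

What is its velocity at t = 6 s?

Δv equals the area under the a-t graph; then v = v₀ + Δv.
0–1 s: ½(6 + 10)(1) = 8 cm/s
1–6 s: ½(10 + -7)(5) = 7.5 cm/s
Δv = 15.5 cm/s, so v(6) = 3 + (15.5) = 18.5 cm/s.

18.5 cm/s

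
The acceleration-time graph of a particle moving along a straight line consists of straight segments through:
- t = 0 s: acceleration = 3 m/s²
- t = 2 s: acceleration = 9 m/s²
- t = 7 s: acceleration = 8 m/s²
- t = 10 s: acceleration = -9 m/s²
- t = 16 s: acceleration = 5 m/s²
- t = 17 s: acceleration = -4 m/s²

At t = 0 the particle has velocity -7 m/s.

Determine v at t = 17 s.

Δv equals the area under the a-t graph; then v = v₀ + Δv.
0–2 s: ½(3 + 9)(2) = 12 m/s
2–7 s: ½(9 + 8)(5) = 42.5 m/s
7–10 s: ½(8 + -9)(3) = -1.5 m/s
10–16 s: ½(-9 + 5)(6) = -12 m/s
16–17 s: ½(5 + -4)(1) = 0.5 m/s
Δv = 41.5 m/s, so v(17) = -7 + (41.5) = 34.5 m/s.

34.5 m/s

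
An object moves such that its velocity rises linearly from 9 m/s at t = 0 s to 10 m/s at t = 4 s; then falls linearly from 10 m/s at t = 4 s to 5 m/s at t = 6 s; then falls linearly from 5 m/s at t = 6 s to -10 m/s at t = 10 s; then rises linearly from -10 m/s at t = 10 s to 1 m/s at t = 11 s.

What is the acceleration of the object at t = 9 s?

-3.75 m/s²

Acceleration is the slope of the v-t graph on 6–10 s: (-10 − 5)/(10 − 6) = -3.75 m/s².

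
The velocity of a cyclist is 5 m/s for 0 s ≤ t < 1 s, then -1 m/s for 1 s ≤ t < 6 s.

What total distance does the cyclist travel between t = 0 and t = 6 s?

10 m

Distance (not displacement) is the total path length: add the absolute areas under v-t.
0–1 s: |5| × 1 = 5 m
1–6 s: |-1| × 5 = 5 m
Total distance = 10 m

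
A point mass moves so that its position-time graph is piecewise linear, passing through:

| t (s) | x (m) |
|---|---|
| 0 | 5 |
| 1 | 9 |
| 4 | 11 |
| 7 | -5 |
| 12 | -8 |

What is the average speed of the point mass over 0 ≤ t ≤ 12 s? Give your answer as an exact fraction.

Average speed = (total path length)/(elapsed time); on a piecewise-linear x-t graph the path length is Σ|Δx|.
0–1 s: |Δx| = |9 − 5| = 4 m
1–4 s: |Δx| = |11 − 9| = 2 m
4–7 s: |Δx| = |-5 − 11| = 16 m
7–12 s: |Δx| = |-8 − -5| = 3 m
Total path = 25 m; average speed = 25/12 = 25/12 m/s.

25/12 m/s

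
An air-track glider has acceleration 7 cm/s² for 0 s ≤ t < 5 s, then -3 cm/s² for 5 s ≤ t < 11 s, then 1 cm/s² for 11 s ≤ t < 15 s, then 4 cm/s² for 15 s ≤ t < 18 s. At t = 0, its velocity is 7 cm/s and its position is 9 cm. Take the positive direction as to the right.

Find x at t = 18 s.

On each constant-a segment, Δv = aΔt and Δx = v₀Δt + ½aΔt²; chain segment to segment.
0–5 s: v starts 7 cm/s; Δx = 7·5 + ½·7·5² = 122.5 cm; v ends 42 cm/s.
5–11 s: v starts 42 cm/s; Δx = 42·6 + ½·-3·6² = 198 cm; v ends 24 cm/s.
11–15 s: v starts 24 cm/s; Δx = 24·4 + ½·1·4² = 104 cm; v ends 28 cm/s.
15–18 s: v starts 28 cm/s; Δx = 28·3 + ½·4·3² = 102 cm; v ends 40 cm/s.
x(18) = 9 + Σ Δx = 535.5 cm.

535.5 cm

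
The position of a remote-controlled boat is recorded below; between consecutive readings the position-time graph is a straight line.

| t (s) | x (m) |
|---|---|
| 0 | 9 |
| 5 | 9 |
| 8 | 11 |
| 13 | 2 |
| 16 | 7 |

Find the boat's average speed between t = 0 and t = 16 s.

Average speed = (total path length)/(elapsed time); on a piecewise-linear x-t graph the path length is Σ|Δx|.
0–5 s: |Δx| = |9 − 9| = 0 m
5–8 s: |Δx| = |11 − 9| = 2 m
8–13 s: |Δx| = |2 − 11| = 9 m
13–16 s: |Δx| = |7 − 2| = 5 m
Total path = 16 m; average speed = 16/16 = 1 m/s.

1 m/s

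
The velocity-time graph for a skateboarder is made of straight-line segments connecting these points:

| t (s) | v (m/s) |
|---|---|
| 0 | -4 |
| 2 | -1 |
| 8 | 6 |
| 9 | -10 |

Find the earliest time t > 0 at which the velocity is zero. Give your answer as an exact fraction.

v changes sign on 2–8 s (from -1 to 6); the graph is linear there, so v = 0 at t = 2 + (1)·(8 − 2)/(6 − -1) = 20/7 s.

t = 20/7 s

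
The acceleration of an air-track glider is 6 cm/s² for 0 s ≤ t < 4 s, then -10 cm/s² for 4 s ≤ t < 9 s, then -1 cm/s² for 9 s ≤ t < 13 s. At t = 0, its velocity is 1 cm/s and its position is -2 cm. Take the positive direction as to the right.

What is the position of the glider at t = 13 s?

On each constant-a segment, Δv = aΔt and Δx = v₀Δt + ½aΔt²; chain segment to segment.
0–4 s: v starts 1 cm/s; Δx = 1·4 + ½·6·4² = 52 cm; v ends 25 cm/s.
4–9 s: v starts 25 cm/s; Δx = 25·5 + ½·-10·5² = 0 cm; v ends -25 cm/s.
9–13 s: v starts -25 cm/s; Δx = -25·4 + ½·-1·4² = -108 cm; v ends -29 cm/s.
x(13) = -2 + Σ Δx = -58 cm.

-58 cm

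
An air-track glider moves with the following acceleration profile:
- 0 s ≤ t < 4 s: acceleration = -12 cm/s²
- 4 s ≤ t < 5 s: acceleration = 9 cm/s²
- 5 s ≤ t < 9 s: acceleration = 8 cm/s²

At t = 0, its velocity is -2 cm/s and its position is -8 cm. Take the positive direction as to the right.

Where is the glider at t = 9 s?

On each constant-a segment, Δv = aΔt and Δx = v₀Δt + ½aΔt²; chain segment to segment.
0–4 s: v starts -2 cm/s; Δx = -2·4 + ½·-12·4² = -104 cm; v ends -50 cm/s.
4–5 s: v starts -50 cm/s; Δx = -50·1 + ½·9·1² = -45.5 cm; v ends -41 cm/s.
5–9 s: v starts -41 cm/s; Δx = -41·4 + ½·8·4² = -100 cm; v ends -9 cm/s.
x(9) = -8 + Σ Δx = -257.5 cm.

-257.5 cm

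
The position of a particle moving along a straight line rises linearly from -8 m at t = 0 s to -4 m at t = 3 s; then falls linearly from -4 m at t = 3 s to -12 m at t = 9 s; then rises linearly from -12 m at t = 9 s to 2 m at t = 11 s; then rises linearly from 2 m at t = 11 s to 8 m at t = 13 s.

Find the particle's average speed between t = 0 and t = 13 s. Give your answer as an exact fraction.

32/13 m/s

Average speed = (total path length)/(elapsed time); on a piecewise-linear x-t graph the path length is Σ|Δx|.
0–3 s: |Δx| = |-4 − -8| = 4 m
3–9 s: |Δx| = |-12 − -4| = 8 m
9–11 s: |Δx| = |2 − -12| = 14 m
11–13 s: |Δx| = |8 − 2| = 6 m
Total path = 32 m; average speed = 32/13 = 32/13 m/s.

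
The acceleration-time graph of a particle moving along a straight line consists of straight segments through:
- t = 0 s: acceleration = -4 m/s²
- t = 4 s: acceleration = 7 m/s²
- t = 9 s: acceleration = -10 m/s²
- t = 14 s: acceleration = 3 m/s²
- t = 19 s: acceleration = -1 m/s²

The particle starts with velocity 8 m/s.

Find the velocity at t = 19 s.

Δv equals the area under the a-t graph; then v = v₀ + Δv.
0–4 s: ½(-4 + 7)(4) = 6 m/s
4–9 s: ½(7 + -10)(5) = -7.5 m/s
9–14 s: ½(-10 + 3)(5) = -17.5 m/s
14–19 s: ½(3 + -1)(5) = 5 m/s
Δv = -14 m/s, so v(19) = 8 + (-14) = -6 m/s.

-6 m/s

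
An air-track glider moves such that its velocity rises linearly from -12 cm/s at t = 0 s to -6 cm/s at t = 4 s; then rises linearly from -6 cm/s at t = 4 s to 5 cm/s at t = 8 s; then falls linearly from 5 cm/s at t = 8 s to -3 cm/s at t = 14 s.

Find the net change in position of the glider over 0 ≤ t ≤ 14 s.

Net displacement equals the area under the velocity-time graph (areas below the axis count negative).
0–4 s: ½(-12 + -6)(4) = -36 cm
4–8 s: ½(-6 + 5)(4) = -2 cm
8–14 s: ½(5 + -3)(6) = 6 cm
Net displacement = -32 cm

-32 cm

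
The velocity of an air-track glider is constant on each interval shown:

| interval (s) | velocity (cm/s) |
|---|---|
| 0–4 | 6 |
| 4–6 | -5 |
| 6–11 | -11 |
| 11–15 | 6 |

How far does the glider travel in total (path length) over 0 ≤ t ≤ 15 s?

113 cm

Total distance travelled is ∫|v| dt — sum the magnitudes of each area piece.
0–4 s: |6| × 4 = 24 cm
4–6 s: |-5| × 2 = 10 cm
6–11 s: |-11| × 5 = 55 cm
11–15 s: |6| × 4 = 24 cm
Total distance = 113 cm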